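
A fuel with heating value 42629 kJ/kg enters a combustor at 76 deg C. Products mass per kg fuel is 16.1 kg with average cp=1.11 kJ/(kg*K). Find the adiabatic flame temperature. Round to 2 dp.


T_ad = T_in + Hc / (m_p * cp)
Denominator = 16.1 * 1.11 = 17.8710
Temperature rise = 42629 / 17.8710 = 2385.37 K
T_ad = 76 + 2385.37 = 2461.37 deg C


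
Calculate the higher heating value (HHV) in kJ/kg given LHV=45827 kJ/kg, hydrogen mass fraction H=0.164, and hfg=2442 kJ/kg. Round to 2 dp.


HHV = LHV + hfg * 9 * H
Water addition = 2442 * 9 * 0.164 = 3604.392 kJ/kg
HHV = 45827 + 3604.392 = 49431.39 kJ/kg


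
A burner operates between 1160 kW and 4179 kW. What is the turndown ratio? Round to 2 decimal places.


TDR = Q_max / Q_min
TDR = 4179 / 1160 = 3.60


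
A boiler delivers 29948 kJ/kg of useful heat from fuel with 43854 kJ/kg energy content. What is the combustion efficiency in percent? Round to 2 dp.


Efficiency = (Q_useful / Q_fuel) * 100
Efficiency = (29948 / 43854) * 100
Efficiency = 0.6829 * 100 = 68.29%


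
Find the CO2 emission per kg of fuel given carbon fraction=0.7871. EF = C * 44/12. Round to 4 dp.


EF = C_frac * (M_CO2 / M_C)
EF = 0.7871 * (44/12)
EF = 0.7871 * 3.666667 = 2.8860 kg_CO2/kg_fuel


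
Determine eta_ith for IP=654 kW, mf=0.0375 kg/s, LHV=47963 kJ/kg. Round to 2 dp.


eta_ith = (IP / (mf * LHV)) * 100
Denominator = 0.0375 * 47963 = 1798.6125 kW
eta_ith = (654 / 1798.6125) * 100 = 36.36%


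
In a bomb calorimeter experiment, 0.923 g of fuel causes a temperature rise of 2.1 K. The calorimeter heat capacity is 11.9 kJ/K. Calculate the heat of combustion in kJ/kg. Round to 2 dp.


Hc = C_cal * delta_T / m_fuel
Q_released = 11.9 * 2.1 = 24.9900 kJ
m_fuel = 0.923 g = 0.923/1000 kg = 0.000923 kg
Hc = 24.9900 / 0.000923 = 27074.76 kJ/kg


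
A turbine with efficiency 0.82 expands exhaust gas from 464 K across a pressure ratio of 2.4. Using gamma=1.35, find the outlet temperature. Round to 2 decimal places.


T_out = T_in * (1 - eta * (1 - PR^(-(gamma-1)/gamma)))
Exponent = -(1.35-1)/1.35 = -0.25925926
PR^exp = 2.4^(-0.25925926) = 0.79694200
Factor = 1 - 0.82*(1 - 0.79694200) = 0.83349244
T_out = 464 * 0.83349244 = 386.74 K


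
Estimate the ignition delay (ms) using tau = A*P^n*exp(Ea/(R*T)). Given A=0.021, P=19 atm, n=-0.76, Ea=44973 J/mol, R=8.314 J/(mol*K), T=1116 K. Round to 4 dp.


tau = A * P^n * exp(Ea/(R*T))
P^n = 19^(-0.76) = 0.10669579
Ea/(R*T) = 44973/(8.314*1116) = 4.847052
exp(Ea/(R*T)) = 127.364316
tau = 0.021 * 0.10669579 * 127.364316 = 0.2854 ms


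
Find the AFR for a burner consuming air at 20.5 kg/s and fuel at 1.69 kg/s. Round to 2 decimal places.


AFR = m_air / m_fuel
AFR = 20.5 / 1.69 = 12.13


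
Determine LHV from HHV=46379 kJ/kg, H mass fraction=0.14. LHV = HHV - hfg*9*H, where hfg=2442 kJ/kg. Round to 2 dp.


LHV = HHV - hfg * 9 * H
Water correction = 2442 * 9 * 0.14 = 3076.920 kJ/kg
LHV = 46379 - 3076.920 = 43302.08 kJ/kg


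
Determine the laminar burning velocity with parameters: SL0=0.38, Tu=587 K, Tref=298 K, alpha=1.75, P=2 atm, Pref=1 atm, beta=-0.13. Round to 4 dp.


SL = SL0 * (Tu/Tref)^alpha * (P/Pref)^beta
T ratio = 587/298 = 1.96979866
(T ratio)^alpha = 1.96979866^1.75 = 3.275203
(P/Pref)^beta = 2^(-0.13) = 0.913831
SL = 0.38 * 3.275203 * 0.913831 = 1.1373 m/s


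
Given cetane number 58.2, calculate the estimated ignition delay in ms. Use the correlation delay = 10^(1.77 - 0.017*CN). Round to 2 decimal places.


delay = 10^(1.77 - 0.017*CN)
Exponent = 1.77 - 0.017*58.2 = 0.7806
delay = 10^0.7806 = 6.03 ms


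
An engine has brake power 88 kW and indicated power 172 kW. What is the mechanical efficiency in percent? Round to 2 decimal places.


eta_mech = (BP / IP) * 100
Ratio = 88 / 172 = 0.5116
eta_mech = 0.5116 * 100 = 51.16%


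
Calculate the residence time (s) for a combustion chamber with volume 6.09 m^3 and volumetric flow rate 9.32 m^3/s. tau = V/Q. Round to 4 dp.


tau = V / Q_flow
tau = 6.09 / 9.32 = 0.6534 s


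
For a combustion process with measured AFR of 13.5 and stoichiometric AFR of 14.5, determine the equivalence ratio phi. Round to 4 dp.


phi = AFR_stoich / AFR_actual
phi = 14.5 / 13.5 = 1.0741


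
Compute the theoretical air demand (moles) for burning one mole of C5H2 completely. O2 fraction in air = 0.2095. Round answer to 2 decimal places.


Balanced combustion: C5H2 + 5.5 O2 -> 5 CO2 + 1 H2O
O2 needed = C + H/4 = 5 + 2/4 = 5.50 moles
Air moles = O2 / 0.2095 = 5.50 / 0.2095 = 26.25 moles air


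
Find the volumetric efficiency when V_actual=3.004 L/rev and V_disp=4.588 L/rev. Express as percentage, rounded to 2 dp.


eta_v = (V_actual / V_disp) * 100
Ratio = 3.004 / 4.588 = 0.6548
eta_v = 0.6548 * 100 = 65.48%


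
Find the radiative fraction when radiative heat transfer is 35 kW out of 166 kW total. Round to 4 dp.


f_rad = Q_rad / Q_total
f_rad = 35 / 166 = 0.2108


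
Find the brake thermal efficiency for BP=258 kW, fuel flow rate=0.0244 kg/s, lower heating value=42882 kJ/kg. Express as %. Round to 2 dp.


eta_BTE = (BP / (mf * LHV)) * 100
Denominator = 0.0244 * 42882 = 1046.3208 kW
eta_BTE = (258 / 1046.3208) * 100 = 24.66%


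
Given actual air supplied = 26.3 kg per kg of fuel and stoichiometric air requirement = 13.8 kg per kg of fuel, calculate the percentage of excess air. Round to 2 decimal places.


Excess air = actual - stoichiometric = 26.3 - 13.8 = 12.50 kg/kg fuel
Excess air % = (excess / stoich) * 100 = (12.50 / 13.8) * 100 = 90.58%


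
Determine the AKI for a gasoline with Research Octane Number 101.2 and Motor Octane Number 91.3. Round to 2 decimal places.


AKI = (RON + MON) / 2
AKI = (101.2 + 91.3) / 2
AKI = 192.5 / 2 = 96.25


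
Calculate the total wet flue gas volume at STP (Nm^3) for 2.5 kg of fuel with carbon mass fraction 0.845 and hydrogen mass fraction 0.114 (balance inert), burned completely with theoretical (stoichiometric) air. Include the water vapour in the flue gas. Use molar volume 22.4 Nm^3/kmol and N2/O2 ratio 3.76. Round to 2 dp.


Per kg fuel: CO2 = (C/12 kmol)*22.4 = (0.845/12)*22.4 = 1.57733 Nm^3
Per kg fuel: H2O = (H/2 kmol)*22.4 = (0.114/2)*22.4 = 1.27680 Nm^3
O2 needed per kg fuel = C/12 + H/4 = 0.845/12 + 0.114/4 = 0.09891667 kmol
Per kg fuel: N2 = O2*3.76*22.4 = 0.09891667*3.76*22.4 = 8.33116 Nm^3
Total per kg = 1.57733 + 1.27680 + 8.33116 = 11.18529 Nm^3
Total = 11.18529 * 2.5 = 27.96 Nm^3


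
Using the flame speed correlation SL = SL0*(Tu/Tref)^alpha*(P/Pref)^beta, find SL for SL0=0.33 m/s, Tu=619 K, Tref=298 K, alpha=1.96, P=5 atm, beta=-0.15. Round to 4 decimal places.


SL = SL0 * (Tu/Tref)^alpha * (P/Pref)^beta
T ratio = 619/298 = 2.07718121
(T ratio)^alpha = 2.07718121^1.96 = 4.190345
(P/Pref)^beta = 5^(-0.15) = 0.785515
SL = 0.33 * 4.190345 * 0.785515 = 1.0862 m/s


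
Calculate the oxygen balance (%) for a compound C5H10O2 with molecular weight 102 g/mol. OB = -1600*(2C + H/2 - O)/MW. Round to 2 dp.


OB = -1600 * (2C + H/2 - O) / MW
Inner = 2*5 + 10/2 - 2 = 13.00
OB = -1600 * 13.00 / 102 = -203.92%


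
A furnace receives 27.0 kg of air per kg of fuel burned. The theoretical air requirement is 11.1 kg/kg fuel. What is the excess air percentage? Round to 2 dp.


Excess air = actual - stoichiometric = 27.0 - 11.1 = 15.90 kg/kg fuel
Excess air % = (excess / stoich) * 100 = (15.90 / 11.1) * 100 = 143.24%


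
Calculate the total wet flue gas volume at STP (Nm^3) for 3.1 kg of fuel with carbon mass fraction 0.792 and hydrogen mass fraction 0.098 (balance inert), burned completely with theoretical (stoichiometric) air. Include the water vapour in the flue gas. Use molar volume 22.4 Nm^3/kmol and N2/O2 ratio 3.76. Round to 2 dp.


Per kg fuel: CO2 = (C/12 kmol)*22.4 = (0.792/12)*22.4 = 1.47840 Nm^3
Per kg fuel: H2O = (H/2 kmol)*22.4 = (0.098/2)*22.4 = 1.09760 Nm^3
O2 needed per kg fuel = C/12 + H/4 = 0.792/12 + 0.098/4 = 0.09050000 kmol
Per kg fuel: N2 = O2*3.76*22.4 = 0.09050000*3.76*22.4 = 7.62227 Nm^3
Total per kg = 1.47840 + 1.09760 + 7.62227 = 10.19827 Nm^3
Total = 10.19827 * 3.1 = 31.61 Nm^3


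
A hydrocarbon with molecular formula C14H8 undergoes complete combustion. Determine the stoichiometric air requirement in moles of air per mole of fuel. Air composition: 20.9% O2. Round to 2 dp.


Balanced combustion: C14H8 + 16 O2 -> 14 CO2 + 4 H2O
O2 needed = C + H/4 = 14 + 8/4 = 16.00 moles
Air moles = O2 / 0.209 = 16.00 / 0.209 = 76.56 moles air


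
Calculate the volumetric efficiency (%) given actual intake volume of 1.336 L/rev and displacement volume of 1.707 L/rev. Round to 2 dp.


eta_v = (V_actual / V_disp) * 100
Ratio = 1.336 / 1.707 = 0.7827
eta_v = 0.7827 * 100 = 78.27%


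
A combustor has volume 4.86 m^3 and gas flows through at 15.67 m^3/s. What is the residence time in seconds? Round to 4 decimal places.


tau = V / Q_flow
tau = 4.86 / 15.67 = 0.3101 s


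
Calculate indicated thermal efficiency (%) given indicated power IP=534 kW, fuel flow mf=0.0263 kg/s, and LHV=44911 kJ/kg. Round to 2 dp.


eta_ith = (IP / (mf * LHV)) * 100
Denominator = 0.0263 * 44911 = 1181.1593 kW
eta_ith = (534 / 1181.1593) * 100 = 45.21%


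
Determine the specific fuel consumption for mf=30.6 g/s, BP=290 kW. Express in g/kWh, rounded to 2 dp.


SFC = (mf / BP) * 3600
Rate = 30.6 / 290 = 0.105517 g/(s*kW)
SFC = 0.105517 * 3600 = 379.86 g/kWh


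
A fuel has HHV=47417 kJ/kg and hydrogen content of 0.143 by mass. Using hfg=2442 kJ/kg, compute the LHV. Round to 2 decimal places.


LHV = HHV - hfg * 9 * H
Water correction = 2442 * 9 * 0.143 = 3142.854 kJ/kg
LHV = 47417 - 3142.854 = 44274.15 kJ/kg


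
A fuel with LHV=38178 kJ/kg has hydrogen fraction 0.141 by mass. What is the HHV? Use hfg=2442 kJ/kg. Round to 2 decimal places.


HHV = LHV + hfg * 9 * H
Water addition = 2442 * 9 * 0.141 = 3098.898 kJ/kg
HHV = 38178 + 3098.898 = 41276.90 kJ/kg


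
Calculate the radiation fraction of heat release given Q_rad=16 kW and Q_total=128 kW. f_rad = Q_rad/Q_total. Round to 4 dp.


f_rad = Q_rad / Q_total
f_rad = 16 / 128 = 0.1250


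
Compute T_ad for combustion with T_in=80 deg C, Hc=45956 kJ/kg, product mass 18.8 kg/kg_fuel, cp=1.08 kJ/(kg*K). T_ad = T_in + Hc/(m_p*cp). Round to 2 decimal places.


T_ad = T_in + Hc / (m_p * cp)
Denominator = 18.8 * 1.08 = 20.3040
Temperature rise = 45956 / 20.3040 = 2263.40 K
T_ad = 80 + 2263.40 = 2343.40 deg C


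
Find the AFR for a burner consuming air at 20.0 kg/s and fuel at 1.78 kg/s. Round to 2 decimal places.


AFR = m_air / m_fuel
AFR = 20.0 / 1.78 = 11.24


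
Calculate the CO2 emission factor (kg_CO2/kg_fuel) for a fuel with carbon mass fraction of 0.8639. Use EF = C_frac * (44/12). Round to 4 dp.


EF = C_frac * (M_CO2 / M_C)
EF = 0.8639 * (44/12)
EF = 0.8639 * 3.666667 = 3.1676 kg_CO2/kg_fuel


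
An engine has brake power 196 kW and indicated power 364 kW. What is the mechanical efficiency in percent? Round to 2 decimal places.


eta_mech = (BP / IP) * 100
Ratio = 196 / 364 = 0.5385
eta_mech = 0.5385 * 100 = 53.85%


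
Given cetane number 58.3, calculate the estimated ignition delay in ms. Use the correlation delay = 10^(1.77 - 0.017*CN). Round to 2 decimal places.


delay = 10^(1.77 - 0.017*CN)
Exponent = 1.77 - 0.017*58.3 = 0.7789
delay = 10^0.7789 = 6.01 ms


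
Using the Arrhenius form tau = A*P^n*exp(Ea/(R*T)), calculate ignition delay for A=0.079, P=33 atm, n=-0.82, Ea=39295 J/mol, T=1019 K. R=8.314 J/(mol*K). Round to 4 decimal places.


tau = A * P^n * exp(Ea/(R*T))
P^n = 33^(-0.82) = 0.05686153
Ea/(R*T) = 39295/(8.314*1019) = 4.638239
exp(Ea/(R*T)) = 103.362129
tau = 0.079 * 0.05686153 * 103.362129 = 0.4643 ms


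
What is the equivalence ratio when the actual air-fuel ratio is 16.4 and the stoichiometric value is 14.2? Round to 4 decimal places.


phi = AFR_stoich / AFR_actual
phi = 14.2 / 16.4 = 0.8659


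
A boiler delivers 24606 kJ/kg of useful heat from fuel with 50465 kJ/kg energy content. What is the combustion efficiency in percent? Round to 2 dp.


Efficiency = (Q_useful / Q_fuel) * 100
Efficiency = (24606 / 50465) * 100
Efficiency = 0.4876 * 100 = 48.76%


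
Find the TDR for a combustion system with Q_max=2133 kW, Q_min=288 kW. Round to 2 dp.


TDR = Q_max / Q_min
TDR = 2133 / 288 = 7.41


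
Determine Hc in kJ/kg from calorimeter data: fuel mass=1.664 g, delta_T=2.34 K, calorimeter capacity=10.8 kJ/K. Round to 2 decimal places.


Hc = C_cal * delta_T / m_fuel
Q_released = 10.8 * 2.34 = 25.2720 kJ
m_fuel = 1.664 g = 1.664/1000 kg = 0.001664 kg
Hc = 25.2720 / 0.001664 = 15187.50 kJ/kg


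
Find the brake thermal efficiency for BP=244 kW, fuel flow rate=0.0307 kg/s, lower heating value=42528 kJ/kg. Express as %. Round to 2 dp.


eta_BTE = (BP / (mf * LHV)) * 100
Denominator = 0.0307 * 42528 = 1305.6096 kW
eta_BTE = (244 / 1305.6096) * 100 = 18.69%


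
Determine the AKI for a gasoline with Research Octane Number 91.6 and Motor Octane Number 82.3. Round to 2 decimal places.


AKI = (RON + MON) / 2
AKI = (91.6 + 82.3) / 2
AKI = 173.9 / 2 = 86.95


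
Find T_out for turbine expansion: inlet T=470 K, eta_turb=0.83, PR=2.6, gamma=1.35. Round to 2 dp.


T_out = T_in * (1 - eta * (1 - PR^(-(gamma-1)/gamma)))
Exponent = -(1.35-1)/1.35 = -0.25925926
PR^exp = 2.6^(-0.25925926) = 0.78057442
Factor = 1 - 0.83*(1 - 0.78057442) = 0.81787677
T_out = 470 * 0.81787677 = 384.40 K


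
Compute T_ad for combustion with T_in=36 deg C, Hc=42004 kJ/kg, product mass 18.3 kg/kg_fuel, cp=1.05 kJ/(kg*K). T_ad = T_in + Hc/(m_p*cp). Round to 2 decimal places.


T_ad = T_in + Hc / (m_p * cp)
Denominator = 18.3 * 1.05 = 19.2150
Temperature rise = 42004 / 19.2150 = 2186.00 K
T_ad = 36 + 2186.00 = 2222.00 deg C


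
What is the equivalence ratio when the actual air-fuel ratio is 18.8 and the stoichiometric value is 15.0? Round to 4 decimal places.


phi = AFR_stoich / AFR_actual
phi = 15.0 / 18.8 = 0.7979


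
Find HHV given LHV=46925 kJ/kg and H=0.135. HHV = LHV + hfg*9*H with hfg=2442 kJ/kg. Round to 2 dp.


HHV = LHV + hfg * 9 * H
Water addition = 2442 * 9 * 0.135 = 2967.030 kJ/kg
HHV = 46925 + 2967.030 = 49892.03 kJ/kg


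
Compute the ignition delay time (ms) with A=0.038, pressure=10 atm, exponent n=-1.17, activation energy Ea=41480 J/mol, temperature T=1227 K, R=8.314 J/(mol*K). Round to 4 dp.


tau = A * P^n * exp(Ea/(R*T))
P^n = 10^(-1.17) = 0.06760830
Ea/(R*T) = 41480/(8.314*1227) = 4.066157
exp(Ea/(R*T)) = 58.332372
tau = 0.038 * 0.06760830 * 58.332372 = 0.1499 ms


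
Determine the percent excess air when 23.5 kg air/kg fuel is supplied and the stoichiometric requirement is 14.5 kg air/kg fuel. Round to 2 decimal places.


Excess air = actual - stoichiometric = 23.5 - 14.5 = 9.00 kg/kg fuel
Excess air % = (excess / stoich) * 100 = (9.00 / 14.5) * 100 = 62.07%


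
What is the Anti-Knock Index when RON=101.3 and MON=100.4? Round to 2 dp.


AKI = (RON + MON) / 2
AKI = (101.3 + 100.4) / 2
AKI = 201.7 / 2 = 100.85


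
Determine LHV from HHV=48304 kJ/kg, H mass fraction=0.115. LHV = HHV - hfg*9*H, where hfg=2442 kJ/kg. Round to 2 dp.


LHV = HHV - hfg * 9 * H
Water correction = 2442 * 9 * 0.115 = 2527.470 kJ/kg
LHV = 48304 - 2527.470 = 45776.53 kJ/kg


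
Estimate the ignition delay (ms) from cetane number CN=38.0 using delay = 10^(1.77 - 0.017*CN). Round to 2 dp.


delay = 10^(1.77 - 0.017*CN)
Exponent = 1.77 - 0.017*38.0 = 1.1240
delay = 10^1.1240 = 13.30 ms


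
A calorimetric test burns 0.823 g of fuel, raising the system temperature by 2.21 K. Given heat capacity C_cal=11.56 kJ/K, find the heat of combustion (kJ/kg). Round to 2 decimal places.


Hc = C_cal * delta_T / m_fuel
Q_released = 11.56 * 2.21 = 25.5476 kJ
m_fuel = 0.823 g = 0.823/1000 kg = 0.000823 kg
Hc = 25.5476 / 0.000823 = 31042.04 kJ/kg


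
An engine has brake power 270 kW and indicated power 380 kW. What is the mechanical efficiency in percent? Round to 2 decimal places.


eta_mech = (BP / IP) * 100
Ratio = 270 / 380 = 0.7105
eta_mech = 0.7105 * 100 = 71.05%


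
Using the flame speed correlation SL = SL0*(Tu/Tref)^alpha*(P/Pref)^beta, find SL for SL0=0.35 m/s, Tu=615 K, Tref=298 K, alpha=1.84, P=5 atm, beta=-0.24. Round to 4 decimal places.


SL = SL0 * (Tu/Tref)^alpha * (P/Pref)^beta
T ratio = 615/298 = 2.06375839
(T ratio)^alpha = 2.06375839^1.84 = 3.792908
(P/Pref)^beta = 5^(-0.24) = 0.679590
SL = 0.35 * 3.792908 * 0.679590 = 0.9022 m/s


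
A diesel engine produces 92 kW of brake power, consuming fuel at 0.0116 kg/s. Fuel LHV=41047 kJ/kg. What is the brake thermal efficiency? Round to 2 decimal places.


eta_BTE = (BP / (mf * LHV)) * 100
Denominator = 0.0116 * 41047 = 476.1452 kW
eta_BTE = (92 / 476.1452) * 100 = 19.32%


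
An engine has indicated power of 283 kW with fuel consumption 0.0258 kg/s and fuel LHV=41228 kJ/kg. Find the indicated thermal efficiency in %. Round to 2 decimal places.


eta_ith = (IP / (mf * LHV)) * 100
Denominator = 0.0258 * 41228 = 1063.6824 kW
eta_ith = (283 / 1063.6824) * 100 = 26.61%


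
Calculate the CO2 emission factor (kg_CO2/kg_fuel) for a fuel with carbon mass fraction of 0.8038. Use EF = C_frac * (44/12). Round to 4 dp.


EF = C_frac * (M_CO2 / M_C)
EF = 0.8038 * (44/12)
EF = 0.8038 * 3.666667 = 2.9473 kg_CO2/kg_fuel


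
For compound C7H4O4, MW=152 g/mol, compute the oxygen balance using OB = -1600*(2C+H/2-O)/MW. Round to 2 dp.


OB = -1600 * (2C + H/2 - O) / MW
Inner = 2*7 + 4/2 - 4 = 12.00
OB = -1600 * 12.00 / 152 = -126.32%


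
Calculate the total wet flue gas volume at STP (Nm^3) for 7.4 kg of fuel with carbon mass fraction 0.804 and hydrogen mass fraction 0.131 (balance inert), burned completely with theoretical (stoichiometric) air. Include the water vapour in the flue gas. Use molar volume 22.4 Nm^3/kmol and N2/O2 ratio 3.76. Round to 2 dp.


Per kg fuel: CO2 = (C/12 kmol)*22.4 = (0.804/12)*22.4 = 1.50080 Nm^3
Per kg fuel: H2O = (H/2 kmol)*22.4 = (0.131/2)*22.4 = 1.46720 Nm^3
O2 needed per kg fuel = C/12 + H/4 = 0.804/12 + 0.131/4 = 0.09975000 kmol
Per kg fuel: N2 = O2*3.76*22.4 = 0.09975000*3.76*22.4 = 8.40134 Nm^3
Total per kg = 1.50080 + 1.46720 + 8.40134 = 11.36934 Nm^3
Total = 11.36934 * 7.4 = 84.13 Nm^3


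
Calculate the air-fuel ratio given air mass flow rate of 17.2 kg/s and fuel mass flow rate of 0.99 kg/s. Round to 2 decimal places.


AFR = m_air / m_fuel
AFR = 17.2 / 0.99 = 17.37


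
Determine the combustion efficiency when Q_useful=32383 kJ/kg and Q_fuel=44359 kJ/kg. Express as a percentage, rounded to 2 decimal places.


Efficiency = (Q_useful / Q_fuel) * 100
Efficiency = (32383 / 44359) * 100
Efficiency = 0.7300 * 100 = 73.00%


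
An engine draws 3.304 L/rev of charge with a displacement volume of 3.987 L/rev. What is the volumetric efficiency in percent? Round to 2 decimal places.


eta_v = (V_actual / V_disp) * 100
Ratio = 3.304 / 3.987 = 0.8287
eta_v = 0.8287 * 100 = 82.87%


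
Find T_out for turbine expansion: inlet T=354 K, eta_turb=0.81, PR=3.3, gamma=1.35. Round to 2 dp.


T_out = T_in * (1 - eta * (1 - PR^(-(gamma-1)/gamma)))
Exponent = -(1.35-1)/1.35 = -0.25925926
PR^exp = 3.3^(-0.25925926) = 0.73378775
Factor = 1 - 0.81*(1 - 0.73378775) = 0.78436808
T_out = 354 * 0.78436808 = 277.67 K


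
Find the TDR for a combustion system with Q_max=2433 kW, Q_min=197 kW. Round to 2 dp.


TDR = Q_max / Q_min
TDR = 2433 / 197 = 12.35


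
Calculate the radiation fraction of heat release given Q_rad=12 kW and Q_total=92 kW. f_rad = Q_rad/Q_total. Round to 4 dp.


f_rad = Q_rad / Q_total
f_rad = 12 / 92 = 0.1304


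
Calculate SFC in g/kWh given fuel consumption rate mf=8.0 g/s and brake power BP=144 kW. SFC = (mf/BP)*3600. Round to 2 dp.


SFC = (mf / BP) * 3600
Rate = 8.0 / 144 = 0.055556 g/(s*kW)
SFC = 0.055556 * 3600 = 200.00 g/kWh


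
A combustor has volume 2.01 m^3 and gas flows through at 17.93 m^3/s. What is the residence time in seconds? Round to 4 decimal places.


tau = V / Q_flow
tau = 2.01 / 17.93 = 0.1121 s


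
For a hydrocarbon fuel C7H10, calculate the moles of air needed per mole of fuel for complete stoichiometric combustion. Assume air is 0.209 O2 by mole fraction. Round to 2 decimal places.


Balanced combustion: C7H10 + 9.5 O2 -> 7 CO2 + 5 H2O
O2 needed = C + H/4 = 7 + 10/4 = 9.50 moles
Air moles = O2 / 0.209 = 9.50 / 0.209 = 45.45 moles air


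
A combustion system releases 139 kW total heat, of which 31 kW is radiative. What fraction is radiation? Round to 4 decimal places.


f_rad = Q_rad / Q_total
f_rad = 31 / 139 = 0.2230


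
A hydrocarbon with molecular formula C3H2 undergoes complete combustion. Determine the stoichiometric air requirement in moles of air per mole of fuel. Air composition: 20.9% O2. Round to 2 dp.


Balanced combustion: C3H2 + 3.5 O2 -> 3 CO2 + 1 H2O
O2 needed = C + H/4 = 3 + 2/4 = 3.50 moles
Air moles = O2 / 0.209 = 3.50 / 0.209 = 16.75 moles air


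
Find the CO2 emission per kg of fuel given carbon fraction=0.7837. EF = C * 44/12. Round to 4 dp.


EF = C_frac * (M_CO2 / M_C)
EF = 0.7837 * (44/12)
EF = 0.7837 * 3.666667 = 2.8736 kg_CO2/kg_fuel


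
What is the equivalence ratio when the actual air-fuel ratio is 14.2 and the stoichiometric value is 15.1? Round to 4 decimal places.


phi = AFR_stoich / AFR_actual
phi = 15.1 / 14.2 = 1.0634


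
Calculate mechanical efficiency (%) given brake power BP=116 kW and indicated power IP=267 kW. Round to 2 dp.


eta_mech = (BP / IP) * 100
Ratio = 116 / 267 = 0.4345
eta_mech = 0.4345 * 100 = 43.45%


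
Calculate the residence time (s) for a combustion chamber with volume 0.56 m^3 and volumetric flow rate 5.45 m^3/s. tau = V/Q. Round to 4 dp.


tau = V / Q_flow
tau = 0.56 / 5.45 = 0.1028 s


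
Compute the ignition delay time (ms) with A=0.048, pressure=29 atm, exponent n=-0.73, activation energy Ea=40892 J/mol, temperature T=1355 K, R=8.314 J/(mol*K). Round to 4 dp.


tau = A * P^n * exp(Ea/(R*T))
P^n = 29^(-0.73) = 0.08559521
Ea/(R*T) = 40892/(8.314*1355) = 3.629853
exp(Ea/(R*T)) = 37.707273
tau = 0.048 * 0.08559521 * 37.707273 = 0.1549 ms


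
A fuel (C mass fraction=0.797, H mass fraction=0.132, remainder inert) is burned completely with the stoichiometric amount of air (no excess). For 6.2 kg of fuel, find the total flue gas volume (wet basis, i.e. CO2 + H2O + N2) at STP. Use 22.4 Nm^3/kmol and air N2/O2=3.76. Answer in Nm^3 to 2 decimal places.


Per kg fuel: CO2 = (C/12 kmol)*22.4 = (0.797/12)*22.4 = 1.48773 Nm^3
Per kg fuel: H2O = (H/2 kmol)*22.4 = (0.132/2)*22.4 = 1.47840 Nm^3
O2 needed per kg fuel = C/12 + H/4 = 0.797/12 + 0.132/4 = 0.09941667 kmol
Per kg fuel: N2 = O2*3.76*22.4 = 0.09941667*3.76*22.4 = 8.37327 Nm^3
Total per kg = 1.48773 + 1.47840 + 8.37327 = 11.33940 Nm^3
Total = 11.33940 * 6.2 = 70.30 Nm^3


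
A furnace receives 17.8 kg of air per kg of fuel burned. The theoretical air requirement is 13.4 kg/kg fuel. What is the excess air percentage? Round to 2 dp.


Excess air = actual - stoichiometric = 17.8 - 13.4 = 4.40 kg/kg fuel
Excess air % = (excess / stoich) * 100 = (4.40 / 13.4) * 100 = 32.84%


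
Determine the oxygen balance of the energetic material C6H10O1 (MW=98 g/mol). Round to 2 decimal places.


OB = -1600 * (2C + H/2 - O) / MW
Inner = 2*6 + 10/2 - 1 = 16.00
OB = -1600 * 16.00 / 98 = -261.22%


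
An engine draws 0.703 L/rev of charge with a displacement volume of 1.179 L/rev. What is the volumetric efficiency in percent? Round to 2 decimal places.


eta_v = (V_actual / V_disp) * 100
Ratio = 0.703 / 1.179 = 0.5963
eta_v = 0.5963 * 100 = 59.63%


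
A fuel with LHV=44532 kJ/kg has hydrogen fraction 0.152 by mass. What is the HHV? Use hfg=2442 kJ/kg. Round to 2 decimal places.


HHV = LHV + hfg * 9 * H
Water addition = 2442 * 9 * 0.152 = 3340.656 kJ/kg
HHV = 44532 + 3340.656 = 47872.66 kJ/kg


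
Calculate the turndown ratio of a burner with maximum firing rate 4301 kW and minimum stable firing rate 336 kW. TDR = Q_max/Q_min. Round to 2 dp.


TDR = Q_max / Q_min
TDR = 4301 / 336 = 12.80


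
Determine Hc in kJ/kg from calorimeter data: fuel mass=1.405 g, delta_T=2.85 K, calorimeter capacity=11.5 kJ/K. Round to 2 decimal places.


Hc = C_cal * delta_T / m_fuel
Q_released = 11.5 * 2.85 = 32.7750 kJ
m_fuel = 1.405 g = 1.405/1000 kg = 0.001405 kg
Hc = 32.7750 / 0.001405 = 23327.40 kJ/kg


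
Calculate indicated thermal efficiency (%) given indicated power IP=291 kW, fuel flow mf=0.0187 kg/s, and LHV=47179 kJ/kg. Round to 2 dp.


eta_ith = (IP / (mf * LHV)) * 100
Denominator = 0.0187 * 47179 = 882.2473 kW
eta_ith = (291 / 882.2473) * 100 = 32.98%


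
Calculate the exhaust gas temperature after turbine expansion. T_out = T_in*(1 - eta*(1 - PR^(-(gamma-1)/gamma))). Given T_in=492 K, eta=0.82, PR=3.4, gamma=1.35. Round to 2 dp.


T_out = T_in * (1 - eta * (1 - PR^(-(gamma-1)/gamma)))
Exponent = -(1.35-1)/1.35 = -0.25925926
PR^exp = 3.4^(-0.25925926) = 0.72813041
Factor = 1 - 0.82*(1 - 0.72813041) = 0.77706694
T_out = 492 * 0.77706694 = 382.32 K


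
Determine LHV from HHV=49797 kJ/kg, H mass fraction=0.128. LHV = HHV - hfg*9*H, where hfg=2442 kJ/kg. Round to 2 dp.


LHV = HHV - hfg * 9 * H
Water correction = 2442 * 9 * 0.128 = 2813.184 kJ/kg
LHV = 49797 - 2813.184 = 46983.82 kJ/kg


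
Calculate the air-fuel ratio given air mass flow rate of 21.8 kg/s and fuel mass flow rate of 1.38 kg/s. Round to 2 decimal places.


AFR = m_air / m_fuel
AFR = 21.8 / 1.38 = 15.80


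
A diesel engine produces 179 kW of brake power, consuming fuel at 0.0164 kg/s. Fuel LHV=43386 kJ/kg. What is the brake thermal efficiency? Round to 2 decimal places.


eta_BTE = (BP / (mf * LHV)) * 100
Denominator = 0.0164 * 43386 = 711.5304 kW
eta_BTE = (179 / 711.5304) * 100 = 25.16%


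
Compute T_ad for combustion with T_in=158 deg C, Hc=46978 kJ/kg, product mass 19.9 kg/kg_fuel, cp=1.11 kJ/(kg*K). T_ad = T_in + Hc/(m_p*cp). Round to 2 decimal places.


T_ad = T_in + Hc / (m_p * cp)
Denominator = 19.9 * 1.11 = 22.0890
Temperature rise = 46978 / 22.0890 = 2126.76 K
T_ad = 158 + 2126.76 = 2284.76 deg C


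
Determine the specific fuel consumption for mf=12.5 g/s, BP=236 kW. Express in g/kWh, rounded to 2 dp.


SFC = (mf / BP) * 3600
Rate = 12.5 / 236 = 0.052966 g/(s*kW)
SFC = 0.052966 * 3600 = 190.68 g/kWh


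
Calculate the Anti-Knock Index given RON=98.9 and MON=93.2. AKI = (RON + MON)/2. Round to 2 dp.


AKI = (RON + MON) / 2
AKI = (98.9 + 93.2) / 2
AKI = 192.1 / 2 = 96.05


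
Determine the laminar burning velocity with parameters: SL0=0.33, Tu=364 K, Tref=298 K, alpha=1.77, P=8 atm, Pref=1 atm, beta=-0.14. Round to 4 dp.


SL = SL0 * (Tu/Tref)^alpha * (P/Pref)^beta
T ratio = 364/298 = 1.22147651
(T ratio)^alpha = 1.22147651^1.77 = 1.424907
(P/Pref)^beta = 8^(-0.14) = 0.747425
SL = 0.33 * 1.424907 * 0.747425 = 0.3515 m/s


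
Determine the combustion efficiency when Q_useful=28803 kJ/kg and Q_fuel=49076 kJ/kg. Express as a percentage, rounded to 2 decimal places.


Efficiency = (Q_useful / Q_fuel) * 100
Efficiency = (28803 / 49076) * 100
Efficiency = 0.5869 * 100 = 58.69%


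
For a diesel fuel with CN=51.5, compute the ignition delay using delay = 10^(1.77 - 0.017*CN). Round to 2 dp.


delay = 10^(1.77 - 0.017*CN)
Exponent = 1.77 - 0.017*51.5 = 0.8945
delay = 10^0.8945 = 7.84 ms


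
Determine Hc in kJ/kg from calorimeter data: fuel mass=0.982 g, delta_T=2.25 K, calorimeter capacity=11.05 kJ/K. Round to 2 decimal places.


Hc = C_cal * delta_T / m_fuel
Q_released = 11.05 * 2.25 = 24.8625 kJ
m_fuel = 0.982 g = 0.982/1000 kg = 0.000982 kg
Hc = 24.8625 / 0.000982 = 25318.23 kJ/kg


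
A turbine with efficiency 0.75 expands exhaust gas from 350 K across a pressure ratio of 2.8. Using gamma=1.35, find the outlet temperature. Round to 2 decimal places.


T_out = T_in * (1 - eta * (1 - PR^(-(gamma-1)/gamma)))
Exponent = -(1.35-1)/1.35 = -0.25925926
PR^exp = 2.8^(-0.25925926) = 0.76572026
Factor = 1 - 0.75*(1 - 0.76572026) = 0.82429020
T_out = 350 * 0.82429020 = 288.50 K


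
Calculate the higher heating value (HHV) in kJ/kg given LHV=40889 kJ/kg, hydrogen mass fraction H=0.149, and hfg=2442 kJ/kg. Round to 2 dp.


HHV = LHV + hfg * 9 * H
Water addition = 2442 * 9 * 0.149 = 3274.722 kJ/kg
HHV = 40889 + 3274.722 = 44163.72 kJ/kg


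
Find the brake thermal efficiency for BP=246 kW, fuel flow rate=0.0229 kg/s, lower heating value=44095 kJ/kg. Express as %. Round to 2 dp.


eta_BTE = (BP / (mf * LHV)) * 100
Denominator = 0.0229 * 44095 = 1009.7755 kW
eta_BTE = (246 / 1009.7755) * 100 = 24.36%


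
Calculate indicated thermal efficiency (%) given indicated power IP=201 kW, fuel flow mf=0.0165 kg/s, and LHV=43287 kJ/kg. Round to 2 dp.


eta_ith = (IP / (mf * LHV)) * 100
Denominator = 0.0165 * 43287 = 714.2355 kW
eta_ith = (201 / 714.2355) * 100 = 28.14%


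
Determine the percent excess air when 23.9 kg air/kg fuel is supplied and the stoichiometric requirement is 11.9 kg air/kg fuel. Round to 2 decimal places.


Excess air = actual - stoichiometric = 23.9 - 11.9 = 12.00 kg/kg fuel
Excess air % = (excess / stoich) * 100 = (12.00 / 11.9) * 100 = 100.84%


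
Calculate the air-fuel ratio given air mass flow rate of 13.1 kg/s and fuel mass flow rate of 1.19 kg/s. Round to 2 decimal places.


AFR = m_air / m_fuel
AFR = 13.1 / 1.19 = 11.01


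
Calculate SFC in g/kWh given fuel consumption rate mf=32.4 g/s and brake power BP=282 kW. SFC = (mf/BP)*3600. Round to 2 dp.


SFC = (mf / BP) * 3600
Rate = 32.4 / 282 = 0.114894 g/(s*kW)
SFC = 0.114894 * 3600 = 413.62 g/kWh


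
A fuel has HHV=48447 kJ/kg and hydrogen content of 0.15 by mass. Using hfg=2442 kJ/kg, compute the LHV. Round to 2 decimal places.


LHV = HHV - hfg * 9 * H
Water correction = 2442 * 9 * 0.15 = 3296.700 kJ/kg
LHV = 48447 - 3296.700 = 45150.30 kJ/kg


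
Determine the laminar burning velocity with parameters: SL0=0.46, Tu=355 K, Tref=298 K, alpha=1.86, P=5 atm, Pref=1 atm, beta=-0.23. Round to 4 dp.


SL = SL0 * (Tu/Tref)^alpha * (P/Pref)^beta
T ratio = 355/298 = 1.19127517
(T ratio)^alpha = 1.19127517^1.86 = 1.384785
(P/Pref)^beta = 5^(-0.23) = 0.690616
SL = 0.46 * 1.384785 * 0.690616 = 0.4399 m/s


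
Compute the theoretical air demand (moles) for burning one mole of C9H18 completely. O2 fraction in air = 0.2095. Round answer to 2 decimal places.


Balanced combustion: C9H18 + 13.5 O2 -> 9 CO2 + 9 H2O
O2 needed = C + H/4 = 9 + 18/4 = 13.50 moles
Air moles = O2 / 0.2095 = 13.50 / 0.2095 = 64.44 moles air


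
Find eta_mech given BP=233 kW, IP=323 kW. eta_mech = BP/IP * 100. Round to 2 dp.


eta_mech = (BP / IP) * 100
Ratio = 233 / 323 = 0.7214
eta_mech = 0.7214 * 100 = 72.14%


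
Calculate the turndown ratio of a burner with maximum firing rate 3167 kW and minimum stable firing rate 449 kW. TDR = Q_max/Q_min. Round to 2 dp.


TDR = Q_max / Q_min
TDR = 3167 / 449 = 7.05


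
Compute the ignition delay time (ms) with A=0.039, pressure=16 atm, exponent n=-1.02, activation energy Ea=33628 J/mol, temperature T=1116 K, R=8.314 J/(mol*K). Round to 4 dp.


tau = A * P^n * exp(Ea/(R*T))
P^n = 16^(-1.02) = 0.05912860
Ea/(R*T) = 33628/(8.314*1116) = 3.624322
exp(Ea/(R*T)) = 37.499305
tau = 0.039 * 0.05912860 * 37.499305 = 0.0865 ms


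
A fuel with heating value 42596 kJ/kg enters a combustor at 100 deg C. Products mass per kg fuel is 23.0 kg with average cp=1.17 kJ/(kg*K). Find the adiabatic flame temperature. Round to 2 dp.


T_ad = T_in + Hc / (m_p * cp)
Denominator = 23.0 * 1.17 = 26.9100
Temperature rise = 42596 / 26.9100 = 1582.91 K
T_ad = 100 + 1582.91 = 1682.91 deg C


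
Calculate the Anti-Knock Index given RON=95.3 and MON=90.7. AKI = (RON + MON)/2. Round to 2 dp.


AKI = (RON + MON) / 2
AKI = (95.3 + 90.7) / 2
AKI = 186.0 / 2 = 93.00


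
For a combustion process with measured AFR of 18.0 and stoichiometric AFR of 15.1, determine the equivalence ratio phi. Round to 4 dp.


phi = AFR_stoich / AFR_actual
phi = 15.1 / 18.0 = 0.8389


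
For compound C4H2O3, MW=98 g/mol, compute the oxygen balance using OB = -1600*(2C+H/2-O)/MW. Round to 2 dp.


OB = -1600 * (2C + H/2 - O) / MW
Inner = 2*4 + 2/2 - 3 = 6.00
OB = -1600 * 6.00 / 98 = -97.96%


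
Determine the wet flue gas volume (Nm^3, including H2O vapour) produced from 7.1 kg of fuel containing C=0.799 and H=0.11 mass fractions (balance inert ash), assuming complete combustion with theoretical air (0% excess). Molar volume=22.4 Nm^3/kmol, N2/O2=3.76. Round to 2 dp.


Per kg fuel: CO2 = (C/12 kmol)*22.4 = (0.799/12)*22.4 = 1.49147 Nm^3
Per kg fuel: H2O = (H/2 kmol)*22.4 = (0.11/2)*22.4 = 1.23200 Nm^3
O2 needed per kg fuel = C/12 + H/4 = 0.799/12 + 0.11/4 = 0.09408333 kmol
Per kg fuel: N2 = O2*3.76*22.4 = 0.09408333*3.76*22.4 = 7.92407 Nm^3
Total per kg = 1.49147 + 1.23200 + 7.92407 = 10.64754 Nm^3
Total = 10.64754 * 7.1 = 75.60 Nm^3


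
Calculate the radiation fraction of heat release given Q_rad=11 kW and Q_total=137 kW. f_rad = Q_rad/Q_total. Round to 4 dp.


f_rad = Q_rad / Q_total
f_rad = 11 / 137 = 0.0803


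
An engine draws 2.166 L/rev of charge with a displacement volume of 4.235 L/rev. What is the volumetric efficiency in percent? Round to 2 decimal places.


eta_v = (V_actual / V_disp) * 100
Ratio = 2.166 / 4.235 = 0.5115
eta_v = 0.5115 * 100 = 51.15%


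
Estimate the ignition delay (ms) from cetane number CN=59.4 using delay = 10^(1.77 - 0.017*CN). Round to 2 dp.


delay = 10^(1.77 - 0.017*CN)
Exponent = 1.77 - 0.017*59.4 = 0.7602
delay = 10^0.7602 = 5.76 ms


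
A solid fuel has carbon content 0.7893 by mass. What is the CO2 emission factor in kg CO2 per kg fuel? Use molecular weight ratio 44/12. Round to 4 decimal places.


EF = C_frac * (M_CO2 / M_C)
EF = 0.7893 * (44/12)
EF = 0.7893 * 3.666667 = 2.8941 kg_CO2/kg_fuel


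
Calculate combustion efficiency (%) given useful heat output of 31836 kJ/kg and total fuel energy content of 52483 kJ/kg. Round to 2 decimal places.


Efficiency = (Q_useful / Q_fuel) * 100
Efficiency = (31836 / 52483) * 100
Efficiency = 0.6066 * 100 = 60.66%


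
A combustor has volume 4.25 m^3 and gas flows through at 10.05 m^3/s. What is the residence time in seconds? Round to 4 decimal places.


tau = V / Q_flow
tau = 4.25 / 10.05 = 0.4229 s


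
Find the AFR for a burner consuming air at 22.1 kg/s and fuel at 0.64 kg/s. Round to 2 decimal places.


AFR = m_air / m_fuel
AFR = 22.1 / 0.64 = 34.53


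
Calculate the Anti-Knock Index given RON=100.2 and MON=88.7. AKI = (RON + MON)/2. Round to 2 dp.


AKI = (RON + MON) / 2
AKI = (100.2 + 88.7) / 2
AKI = 188.9 / 2 = 94.45


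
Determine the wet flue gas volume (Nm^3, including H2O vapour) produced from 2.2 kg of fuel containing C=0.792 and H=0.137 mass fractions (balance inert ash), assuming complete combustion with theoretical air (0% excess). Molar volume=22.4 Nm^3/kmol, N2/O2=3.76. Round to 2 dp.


Per kg fuel: CO2 = (C/12 kmol)*22.4 = (0.792/12)*22.4 = 1.47840 Nm^3
Per kg fuel: H2O = (H/2 kmol)*22.4 = (0.137/2)*22.4 = 1.53440 Nm^3
O2 needed per kg fuel = C/12 + H/4 = 0.792/12 + 0.137/4 = 0.10025000 kmol
Per kg fuel: N2 = O2*3.76*22.4 = 0.10025000*3.76*22.4 = 8.44346 Nm^3
Total per kg = 1.47840 + 1.53440 + 8.44346 = 11.45626 Nm^3
Total = 11.45626 * 2.2 = 25.20 Nm^3


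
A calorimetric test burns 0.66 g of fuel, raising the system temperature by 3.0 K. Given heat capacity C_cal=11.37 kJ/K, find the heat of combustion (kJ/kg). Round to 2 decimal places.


Hc = C_cal * delta_T / m_fuel
Q_released = 11.37 * 3.0 = 34.1100 kJ
m_fuel = 0.66 g = 0.66/1000 kg = 0.000660 kg
Hc = 34.1100 / 0.000660 = 51681.82 kJ/kg


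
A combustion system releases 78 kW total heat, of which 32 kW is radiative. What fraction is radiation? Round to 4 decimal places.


f_rad = Q_rad / Q_total
f_rad = 32 / 78 = 0.4103


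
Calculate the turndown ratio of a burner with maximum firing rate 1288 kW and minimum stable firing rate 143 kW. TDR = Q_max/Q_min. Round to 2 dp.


TDR = Q_max / Q_min
TDR = 1288 / 143 = 9.01


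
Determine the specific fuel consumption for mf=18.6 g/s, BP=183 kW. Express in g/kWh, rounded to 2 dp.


SFC = (mf / BP) * 3600
Rate = 18.6 / 183 = 0.101639 g/(s*kW)
SFC = 0.101639 * 3600 = 365.90 g/kWh


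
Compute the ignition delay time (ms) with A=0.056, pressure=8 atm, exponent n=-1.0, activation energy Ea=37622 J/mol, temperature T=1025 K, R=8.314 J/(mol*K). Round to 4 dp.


tau = A * P^n * exp(Ea/(R*T))
P^n = 8^(-1.0) = 0.12500000
Ea/(R*T) = 37622/(8.314*1025) = 4.414769
exp(Ea/(R*T)) = 82.662751
tau = 0.056 * 0.12500000 * 82.662751 = 0.5786 ms


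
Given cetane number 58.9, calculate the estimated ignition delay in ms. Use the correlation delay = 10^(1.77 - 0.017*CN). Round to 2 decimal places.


delay = 10^(1.77 - 0.017*CN)
Exponent = 1.77 - 0.017*58.9 = 0.7687
delay = 10^0.7687 = 5.87 ms


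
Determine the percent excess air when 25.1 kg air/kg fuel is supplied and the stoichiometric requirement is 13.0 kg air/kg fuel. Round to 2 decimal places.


Excess air = actual - stoichiometric = 25.1 - 13.0 = 12.10 kg/kg fuel
Excess air % = (excess / stoich) * 100 = (12.10 / 13.0) * 100 = 93.08%


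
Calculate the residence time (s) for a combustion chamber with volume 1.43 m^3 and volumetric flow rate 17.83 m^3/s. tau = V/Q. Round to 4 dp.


tau = V / Q_flow
tau = 1.43 / 17.83 = 0.0802 s


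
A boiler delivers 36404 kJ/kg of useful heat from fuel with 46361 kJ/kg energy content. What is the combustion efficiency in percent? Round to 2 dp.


Efficiency = (Q_useful / Q_fuel) * 100
Efficiency = (36404 / 46361) * 100
Efficiency = 0.7852 * 100 = 78.52%


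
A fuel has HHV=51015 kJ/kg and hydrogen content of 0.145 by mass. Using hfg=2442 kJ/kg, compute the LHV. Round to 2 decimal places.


LHV = HHV - hfg * 9 * H
Water correction = 2442 * 9 * 0.145 = 3186.810 kJ/kg
LHV = 51015 - 3186.810 = 47828.19 kJ/kg


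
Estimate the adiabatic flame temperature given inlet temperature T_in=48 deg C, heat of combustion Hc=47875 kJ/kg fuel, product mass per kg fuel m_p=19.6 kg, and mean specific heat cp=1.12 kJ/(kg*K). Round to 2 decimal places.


T_ad = T_in + Hc / (m_p * cp)
Denominator = 19.6 * 1.12 = 21.9520
Temperature rise = 47875 / 21.9520 = 2180.89 K
T_ad = 48 + 2180.89 = 2228.89 deg C


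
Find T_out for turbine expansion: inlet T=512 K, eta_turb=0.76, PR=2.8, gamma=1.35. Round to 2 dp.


T_out = T_in * (1 - eta * (1 - PR^(-(gamma-1)/gamma)))
Exponent = -(1.35-1)/1.35 = -0.25925926
PR^exp = 2.8^(-0.25925926) = 0.76572026
Factor = 1 - 0.76*(1 - 0.76572026) = 0.82194740
T_out = 512 * 0.82194740 = 420.84 K


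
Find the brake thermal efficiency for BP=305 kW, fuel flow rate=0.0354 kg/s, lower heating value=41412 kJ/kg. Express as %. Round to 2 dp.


eta_BTE = (BP / (mf * LHV)) * 100
Denominator = 0.0354 * 41412 = 1465.9848 kW
eta_BTE = (305 / 1465.9848) * 100 = 20.81%


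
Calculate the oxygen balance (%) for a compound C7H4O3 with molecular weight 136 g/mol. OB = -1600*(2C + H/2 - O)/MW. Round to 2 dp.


OB = -1600 * (2C + H/2 - O) / MW
Inner = 2*7 + 4/2 - 3 = 13.00
OB = -1600 * 13.00 / 136 = -152.94%


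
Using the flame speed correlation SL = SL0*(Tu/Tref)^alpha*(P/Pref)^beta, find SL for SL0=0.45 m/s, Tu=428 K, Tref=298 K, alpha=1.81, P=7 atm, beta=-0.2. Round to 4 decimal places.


SL = SL0 * (Tu/Tref)^alpha * (P/Pref)^beta
T ratio = 428/298 = 1.43624161
(T ratio)^alpha = 1.43624161^1.81 = 1.925670
(P/Pref)^beta = 7^(-0.2) = 0.677611
SL = 0.45 * 1.925670 * 0.677611 = 0.5872 m/s


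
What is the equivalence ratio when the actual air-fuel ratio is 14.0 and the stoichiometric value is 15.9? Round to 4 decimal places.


phi = AFR_stoich / AFR_actual
phi = 15.9 / 14.0 = 1.1357


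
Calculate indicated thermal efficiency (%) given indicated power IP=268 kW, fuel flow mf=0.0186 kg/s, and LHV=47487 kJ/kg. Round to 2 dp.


eta_ith = (IP / (mf * LHV)) * 100
Denominator = 0.0186 * 47487 = 883.2582 kW
eta_ith = (268 / 883.2582) * 100 = 30.34%
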